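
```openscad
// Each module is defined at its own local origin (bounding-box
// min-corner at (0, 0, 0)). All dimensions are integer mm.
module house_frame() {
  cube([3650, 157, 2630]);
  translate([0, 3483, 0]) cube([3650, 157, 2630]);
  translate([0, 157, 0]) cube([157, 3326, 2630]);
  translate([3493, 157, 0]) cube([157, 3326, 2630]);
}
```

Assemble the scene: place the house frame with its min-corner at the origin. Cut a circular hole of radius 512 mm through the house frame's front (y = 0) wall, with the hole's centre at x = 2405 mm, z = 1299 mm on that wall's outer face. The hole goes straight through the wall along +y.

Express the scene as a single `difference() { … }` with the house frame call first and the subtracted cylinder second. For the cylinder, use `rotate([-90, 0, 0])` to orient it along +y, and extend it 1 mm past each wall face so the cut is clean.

difference() {
  house_frame();
  translate([2405, -1, 1299]) rotate([-90, 0, 0]) cylinder(h = 159, r = 512);
}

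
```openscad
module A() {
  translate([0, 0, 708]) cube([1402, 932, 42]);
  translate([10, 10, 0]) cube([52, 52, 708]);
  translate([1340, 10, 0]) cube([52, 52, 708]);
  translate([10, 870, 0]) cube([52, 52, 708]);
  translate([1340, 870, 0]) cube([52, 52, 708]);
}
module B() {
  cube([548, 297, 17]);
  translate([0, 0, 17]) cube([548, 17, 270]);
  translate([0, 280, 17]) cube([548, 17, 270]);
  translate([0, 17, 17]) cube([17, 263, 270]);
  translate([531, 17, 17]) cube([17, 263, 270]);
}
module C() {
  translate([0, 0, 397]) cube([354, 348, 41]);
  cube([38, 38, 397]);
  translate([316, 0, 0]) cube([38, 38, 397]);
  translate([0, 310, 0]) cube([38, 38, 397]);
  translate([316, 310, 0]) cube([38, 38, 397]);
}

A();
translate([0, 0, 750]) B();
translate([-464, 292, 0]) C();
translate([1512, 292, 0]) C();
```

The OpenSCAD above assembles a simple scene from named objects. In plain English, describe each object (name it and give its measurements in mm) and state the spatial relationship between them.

A is a table with a 1402×932 mm rectangular top, 42 mm thick, top surface at z = 750 mm, supported by four 52×52 mm square legs, each inset 10 mm from the nearest pair of top edges, running from the floor.

B is an open-topped rectangular box: outside dimensions 548×297×287 mm, with a uniform wall and base thickness of 17 mm. The base is a full 548×297 slab on the floor; four walls sit on top of the base. The front and back walls (the −y and +y sides) span the full width; the two side walls fit between them.

C is a simple wooden stool: a rectangular seat 354 mm (x) by 348 mm (y), 41 mm thick, top face at z = 438 mm, on four square legs, each 38×38 mm in cross-section. The legs rest on z = 0, each flush with a corner of the seat.

The open box is on top of the table. Two stools sit around the table at the −x, +x sides.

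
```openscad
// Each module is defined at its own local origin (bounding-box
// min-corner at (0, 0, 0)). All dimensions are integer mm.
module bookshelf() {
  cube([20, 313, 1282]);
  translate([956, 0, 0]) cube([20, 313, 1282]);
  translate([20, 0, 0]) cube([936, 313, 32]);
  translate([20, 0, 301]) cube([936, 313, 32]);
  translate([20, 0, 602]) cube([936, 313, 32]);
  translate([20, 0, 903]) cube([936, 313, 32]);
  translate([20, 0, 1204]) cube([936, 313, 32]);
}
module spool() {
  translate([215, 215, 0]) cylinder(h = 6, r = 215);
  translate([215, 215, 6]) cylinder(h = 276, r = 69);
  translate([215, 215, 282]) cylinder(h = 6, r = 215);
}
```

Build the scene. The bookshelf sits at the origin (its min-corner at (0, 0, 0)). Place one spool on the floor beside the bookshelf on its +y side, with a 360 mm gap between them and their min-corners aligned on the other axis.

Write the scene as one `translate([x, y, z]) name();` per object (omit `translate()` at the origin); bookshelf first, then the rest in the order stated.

bookshelf();
translate([0, 673, 0]) spool();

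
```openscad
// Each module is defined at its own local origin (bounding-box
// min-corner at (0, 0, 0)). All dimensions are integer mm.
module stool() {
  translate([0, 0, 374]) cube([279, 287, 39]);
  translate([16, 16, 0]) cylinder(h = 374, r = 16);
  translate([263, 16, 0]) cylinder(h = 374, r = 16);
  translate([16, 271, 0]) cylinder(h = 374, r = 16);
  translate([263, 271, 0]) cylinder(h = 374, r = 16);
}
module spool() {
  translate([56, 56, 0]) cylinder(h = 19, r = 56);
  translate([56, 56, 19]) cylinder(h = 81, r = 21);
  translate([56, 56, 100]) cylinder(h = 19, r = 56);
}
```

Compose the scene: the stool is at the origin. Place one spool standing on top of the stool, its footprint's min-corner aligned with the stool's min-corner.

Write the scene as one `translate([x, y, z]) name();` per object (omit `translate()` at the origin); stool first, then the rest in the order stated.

stool();
translate([0, 0, 413]) spool();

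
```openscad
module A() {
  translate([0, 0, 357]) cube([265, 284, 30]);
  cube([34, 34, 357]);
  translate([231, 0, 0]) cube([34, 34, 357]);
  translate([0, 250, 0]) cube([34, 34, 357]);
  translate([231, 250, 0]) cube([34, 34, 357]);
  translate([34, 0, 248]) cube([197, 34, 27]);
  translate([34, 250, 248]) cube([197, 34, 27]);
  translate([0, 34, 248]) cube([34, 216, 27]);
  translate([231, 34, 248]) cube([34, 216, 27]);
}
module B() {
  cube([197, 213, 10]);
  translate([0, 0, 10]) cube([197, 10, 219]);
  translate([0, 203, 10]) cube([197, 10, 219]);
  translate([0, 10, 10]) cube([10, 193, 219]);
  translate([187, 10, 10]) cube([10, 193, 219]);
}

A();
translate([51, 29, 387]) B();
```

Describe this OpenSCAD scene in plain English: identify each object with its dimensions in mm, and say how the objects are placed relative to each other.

A is a four-legged stool. The seat is a 265×284×30 mm slab whose top surface is at z = 387 mm; four square legs, each 34×34 mm in cross-section, run from the floor (z = 0) to the underside of the seat, each flush with a corner of the seat. Four stretchers, 34 mm wide and 27 mm tall, connect adjacent legs with their undersides at z = 248 mm, each running between the inner faces of the legs it joins and aligned with the legs' outer faces on the other axis.

B is an open-topped rectangular box: outside dimensions 197×213×229 mm, with a uniform wall and base thickness of 10 mm. The base is a full 197×213 slab on the floor; four walls sit on top of the base. The front and back walls (the −y and +y sides) span the full width; the two side walls fit between them.

The open box is on top of the stool.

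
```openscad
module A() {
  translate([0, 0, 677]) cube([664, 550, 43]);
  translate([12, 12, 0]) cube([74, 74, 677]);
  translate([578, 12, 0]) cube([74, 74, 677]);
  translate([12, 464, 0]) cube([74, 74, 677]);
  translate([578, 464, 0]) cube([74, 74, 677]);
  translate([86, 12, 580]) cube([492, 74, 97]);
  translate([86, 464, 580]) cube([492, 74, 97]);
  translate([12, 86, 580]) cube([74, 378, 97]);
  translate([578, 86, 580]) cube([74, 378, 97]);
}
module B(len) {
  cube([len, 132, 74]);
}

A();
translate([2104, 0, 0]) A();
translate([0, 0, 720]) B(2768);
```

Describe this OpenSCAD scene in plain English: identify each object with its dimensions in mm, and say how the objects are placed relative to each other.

A is a table with a 664×550 mm rectangular top, 43 mm thick, top surface at z = 720 mm, supported by four 74×74 mm square legs, each inset 12 mm from the nearest pair of top edges, running from the floor. Four apron rails, 74 mm thick and 97 mm tall, run between adjacent legs with their top edges flush with the underside of the top and their outer faces flush with the legs' outer faces.

B is a rectangular beam 2768 mm long (x), 132 mm deep (y), 74 mm thick (z).

The beam spans the tops of two tables placed 1440 mm apart, resting at z = 720 mm.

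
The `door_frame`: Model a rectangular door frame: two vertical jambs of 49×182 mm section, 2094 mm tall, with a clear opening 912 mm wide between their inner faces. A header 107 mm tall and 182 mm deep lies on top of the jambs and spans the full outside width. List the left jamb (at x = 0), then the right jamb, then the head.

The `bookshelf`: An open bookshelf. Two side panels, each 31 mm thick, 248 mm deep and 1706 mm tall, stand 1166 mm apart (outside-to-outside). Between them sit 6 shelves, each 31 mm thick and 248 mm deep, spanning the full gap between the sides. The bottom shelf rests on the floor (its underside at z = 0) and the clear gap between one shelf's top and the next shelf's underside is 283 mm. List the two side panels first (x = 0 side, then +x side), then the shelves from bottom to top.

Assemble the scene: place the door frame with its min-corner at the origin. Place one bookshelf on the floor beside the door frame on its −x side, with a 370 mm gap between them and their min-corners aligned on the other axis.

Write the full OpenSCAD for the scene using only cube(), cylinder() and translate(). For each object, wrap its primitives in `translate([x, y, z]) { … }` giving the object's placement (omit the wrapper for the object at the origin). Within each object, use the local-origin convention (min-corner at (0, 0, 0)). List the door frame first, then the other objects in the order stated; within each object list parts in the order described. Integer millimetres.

cube([49, 182, 2094]);
translate([961, 0, 0]) cube([49, 182, 2094]);
translate([0, 0, 2094]) cube([1010, 182, 107]);
translate([-1536, 0, 0]) {
  cube([31, 248, 1706]);
  translate([1135, 0, 0]) cube([31, 248, 1706]);
  translate([31, 0, 0]) cube([1104, 248, 31]);
  translate([31, 0, 314]) cube([1104, 248, 31]);
  translate([31, 0, 628]) cube([1104, 248, 31]);
  translate([31, 0, 942]) cube([1104, 248, 31]);
  translate([31, 0, 1256]) cube([1104, 248, 31]);
  translate([31, 0, 1570]) cube([1104, 248, 31]);
}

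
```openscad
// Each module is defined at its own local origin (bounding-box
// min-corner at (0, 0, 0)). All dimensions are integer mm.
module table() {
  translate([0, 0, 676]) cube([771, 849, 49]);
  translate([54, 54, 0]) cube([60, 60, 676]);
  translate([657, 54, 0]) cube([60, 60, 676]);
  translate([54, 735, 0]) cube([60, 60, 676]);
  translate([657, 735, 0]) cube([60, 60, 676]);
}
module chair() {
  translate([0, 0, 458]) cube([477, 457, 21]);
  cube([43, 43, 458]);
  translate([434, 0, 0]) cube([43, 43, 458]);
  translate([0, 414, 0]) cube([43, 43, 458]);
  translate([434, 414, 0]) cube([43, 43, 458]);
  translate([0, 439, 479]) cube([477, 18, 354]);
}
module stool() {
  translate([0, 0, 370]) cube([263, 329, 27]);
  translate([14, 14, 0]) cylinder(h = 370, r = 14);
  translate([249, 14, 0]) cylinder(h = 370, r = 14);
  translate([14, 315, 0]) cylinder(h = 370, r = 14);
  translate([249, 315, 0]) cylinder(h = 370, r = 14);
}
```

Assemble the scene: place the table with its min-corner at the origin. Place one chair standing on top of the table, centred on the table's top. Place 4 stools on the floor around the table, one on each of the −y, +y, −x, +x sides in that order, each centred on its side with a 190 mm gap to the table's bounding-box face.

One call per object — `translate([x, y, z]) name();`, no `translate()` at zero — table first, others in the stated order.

table();
translate([147, 196, 725]) chair();
translate([254, -519, 0]) stool();
translate([254, 1039, 0]) stool();
translate([-453, 260, 0]) stool();
translate([961, 260, 0]) stool();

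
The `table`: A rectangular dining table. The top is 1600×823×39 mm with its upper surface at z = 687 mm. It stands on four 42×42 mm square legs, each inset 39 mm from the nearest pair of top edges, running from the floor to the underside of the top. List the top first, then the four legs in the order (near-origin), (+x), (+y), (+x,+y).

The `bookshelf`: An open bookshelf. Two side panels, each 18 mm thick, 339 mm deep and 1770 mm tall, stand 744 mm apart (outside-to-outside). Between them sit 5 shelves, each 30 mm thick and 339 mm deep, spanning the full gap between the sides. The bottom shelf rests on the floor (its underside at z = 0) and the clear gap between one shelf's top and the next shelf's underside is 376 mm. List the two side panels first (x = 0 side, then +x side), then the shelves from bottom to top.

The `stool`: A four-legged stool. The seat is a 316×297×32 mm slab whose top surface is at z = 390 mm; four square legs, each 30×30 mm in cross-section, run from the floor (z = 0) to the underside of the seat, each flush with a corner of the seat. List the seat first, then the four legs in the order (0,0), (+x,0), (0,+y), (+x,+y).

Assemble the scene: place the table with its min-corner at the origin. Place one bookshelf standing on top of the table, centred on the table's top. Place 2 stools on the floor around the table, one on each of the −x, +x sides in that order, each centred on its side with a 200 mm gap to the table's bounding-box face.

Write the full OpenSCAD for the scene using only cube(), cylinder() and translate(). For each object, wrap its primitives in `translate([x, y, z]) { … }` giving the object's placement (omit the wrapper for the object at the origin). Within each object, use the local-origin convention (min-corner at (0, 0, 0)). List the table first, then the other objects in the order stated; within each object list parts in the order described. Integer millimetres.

translate([0, 0, 648]) cube([1600, 823, 39]);
translate([39, 39, 0]) cube([42, 42, 648]);
translate([1519, 39, 0]) cube([42, 42, 648]);
translate([39, 742, 0]) cube([42, 42, 648]);
translate([1519, 742, 0]) cube([42, 42, 648]);
translate([428, 242, 687]) {
  cube([18, 339, 1770]);
  translate([726, 0, 0]) cube([18, 339, 1770]);
  translate([18, 0, 0]) cube([708, 339, 30]);
  translate([18, 0, 406]) cube([708, 339, 30]);
  translate([18, 0, 812]) cube([708, 339, 30]);
  translate([18, 0, 1218]) cube([708, 339, 30]);
  translate([18, 0, 1624]) cube([708, 339, 30]);
}
translate([-516, 263, 0]) {
  translate([0, 0, 358]) cube([316, 297, 32]);
  cube([30, 30, 358]);
  translate([286, 0, 0]) cube([30, 30, 358]);
  translate([0, 267, 0]) cube([30, 30, 358]);
  translate([286, 267, 0]) cube([30, 30, 358]);
}
translate([1800, 263, 0]) {
  translate([0, 0, 358]) cube([316, 297, 32]);
  cube([30, 30, 358]);
  translate([286, 0, 0]) cube([30, 30, 358]);
  translate([0, 267, 0]) cube([30, 30, 358]);
  translate([286, 267, 0]) cube([30, 30, 358]);
}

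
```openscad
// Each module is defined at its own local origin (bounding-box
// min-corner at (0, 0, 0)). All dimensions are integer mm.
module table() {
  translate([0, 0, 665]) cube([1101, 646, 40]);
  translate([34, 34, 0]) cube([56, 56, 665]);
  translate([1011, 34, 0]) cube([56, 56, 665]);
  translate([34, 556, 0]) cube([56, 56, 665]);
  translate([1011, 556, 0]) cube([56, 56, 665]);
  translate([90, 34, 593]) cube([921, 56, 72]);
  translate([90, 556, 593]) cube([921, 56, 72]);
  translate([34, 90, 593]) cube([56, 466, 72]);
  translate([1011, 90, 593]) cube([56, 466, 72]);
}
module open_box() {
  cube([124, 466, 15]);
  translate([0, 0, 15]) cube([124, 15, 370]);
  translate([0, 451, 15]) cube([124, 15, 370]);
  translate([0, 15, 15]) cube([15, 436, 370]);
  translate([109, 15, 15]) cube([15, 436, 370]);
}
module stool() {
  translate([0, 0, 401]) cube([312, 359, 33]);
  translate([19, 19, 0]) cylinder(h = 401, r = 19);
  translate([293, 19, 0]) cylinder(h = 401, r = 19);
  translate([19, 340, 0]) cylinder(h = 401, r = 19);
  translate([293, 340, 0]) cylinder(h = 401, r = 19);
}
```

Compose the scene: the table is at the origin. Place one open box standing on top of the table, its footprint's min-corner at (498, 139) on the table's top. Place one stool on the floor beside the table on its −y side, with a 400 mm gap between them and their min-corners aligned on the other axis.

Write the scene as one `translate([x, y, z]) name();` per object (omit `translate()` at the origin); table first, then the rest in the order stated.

table();
translate([498, 139, 705]) open_box();
translate([0, -759, 0]) stool();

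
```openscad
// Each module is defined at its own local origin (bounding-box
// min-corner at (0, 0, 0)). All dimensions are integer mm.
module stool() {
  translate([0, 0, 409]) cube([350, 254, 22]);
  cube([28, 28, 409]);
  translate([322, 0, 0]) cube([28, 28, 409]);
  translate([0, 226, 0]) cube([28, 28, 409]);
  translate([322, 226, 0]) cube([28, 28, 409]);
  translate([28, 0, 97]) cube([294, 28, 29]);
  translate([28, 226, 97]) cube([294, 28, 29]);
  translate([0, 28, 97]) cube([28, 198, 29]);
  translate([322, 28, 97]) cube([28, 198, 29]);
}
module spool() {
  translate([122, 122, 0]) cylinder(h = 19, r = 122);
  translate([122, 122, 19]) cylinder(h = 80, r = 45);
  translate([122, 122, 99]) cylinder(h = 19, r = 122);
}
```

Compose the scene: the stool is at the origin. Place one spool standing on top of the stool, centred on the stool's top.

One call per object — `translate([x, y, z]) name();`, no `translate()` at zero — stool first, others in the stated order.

stool();
translate([53, 5, 431]) spool();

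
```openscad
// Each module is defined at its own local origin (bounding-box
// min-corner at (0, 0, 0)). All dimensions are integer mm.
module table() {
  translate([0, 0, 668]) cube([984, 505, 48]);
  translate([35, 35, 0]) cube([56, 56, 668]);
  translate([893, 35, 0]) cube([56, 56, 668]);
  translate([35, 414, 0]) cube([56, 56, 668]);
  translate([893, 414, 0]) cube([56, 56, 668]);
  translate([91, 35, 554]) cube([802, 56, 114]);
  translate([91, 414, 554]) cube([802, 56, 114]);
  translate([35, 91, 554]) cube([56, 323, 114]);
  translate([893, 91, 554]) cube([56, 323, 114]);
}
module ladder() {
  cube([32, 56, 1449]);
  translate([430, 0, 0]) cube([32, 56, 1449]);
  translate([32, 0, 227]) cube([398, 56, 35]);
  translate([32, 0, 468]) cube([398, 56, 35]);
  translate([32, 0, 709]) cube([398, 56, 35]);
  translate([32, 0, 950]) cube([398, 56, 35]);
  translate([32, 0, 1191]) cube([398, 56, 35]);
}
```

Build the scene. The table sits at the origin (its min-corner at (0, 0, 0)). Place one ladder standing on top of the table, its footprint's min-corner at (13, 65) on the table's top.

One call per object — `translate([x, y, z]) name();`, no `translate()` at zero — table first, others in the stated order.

table();
translate([13, 65, 716]) ladder();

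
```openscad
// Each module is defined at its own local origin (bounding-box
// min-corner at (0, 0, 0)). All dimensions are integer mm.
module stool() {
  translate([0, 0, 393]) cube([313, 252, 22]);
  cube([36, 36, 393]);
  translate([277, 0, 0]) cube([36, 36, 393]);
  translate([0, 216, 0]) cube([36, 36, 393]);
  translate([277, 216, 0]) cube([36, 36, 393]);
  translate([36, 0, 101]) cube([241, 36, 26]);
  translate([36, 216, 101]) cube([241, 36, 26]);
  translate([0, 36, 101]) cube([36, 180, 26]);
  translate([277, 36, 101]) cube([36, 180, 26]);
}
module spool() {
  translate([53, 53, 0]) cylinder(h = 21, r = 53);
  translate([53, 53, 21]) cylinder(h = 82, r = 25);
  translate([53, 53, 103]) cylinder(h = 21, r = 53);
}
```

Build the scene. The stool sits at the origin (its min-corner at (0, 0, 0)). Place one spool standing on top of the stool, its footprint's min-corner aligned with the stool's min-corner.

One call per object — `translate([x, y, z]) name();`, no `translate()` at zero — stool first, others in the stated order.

stool();
translate([0, 0, 415]) spool();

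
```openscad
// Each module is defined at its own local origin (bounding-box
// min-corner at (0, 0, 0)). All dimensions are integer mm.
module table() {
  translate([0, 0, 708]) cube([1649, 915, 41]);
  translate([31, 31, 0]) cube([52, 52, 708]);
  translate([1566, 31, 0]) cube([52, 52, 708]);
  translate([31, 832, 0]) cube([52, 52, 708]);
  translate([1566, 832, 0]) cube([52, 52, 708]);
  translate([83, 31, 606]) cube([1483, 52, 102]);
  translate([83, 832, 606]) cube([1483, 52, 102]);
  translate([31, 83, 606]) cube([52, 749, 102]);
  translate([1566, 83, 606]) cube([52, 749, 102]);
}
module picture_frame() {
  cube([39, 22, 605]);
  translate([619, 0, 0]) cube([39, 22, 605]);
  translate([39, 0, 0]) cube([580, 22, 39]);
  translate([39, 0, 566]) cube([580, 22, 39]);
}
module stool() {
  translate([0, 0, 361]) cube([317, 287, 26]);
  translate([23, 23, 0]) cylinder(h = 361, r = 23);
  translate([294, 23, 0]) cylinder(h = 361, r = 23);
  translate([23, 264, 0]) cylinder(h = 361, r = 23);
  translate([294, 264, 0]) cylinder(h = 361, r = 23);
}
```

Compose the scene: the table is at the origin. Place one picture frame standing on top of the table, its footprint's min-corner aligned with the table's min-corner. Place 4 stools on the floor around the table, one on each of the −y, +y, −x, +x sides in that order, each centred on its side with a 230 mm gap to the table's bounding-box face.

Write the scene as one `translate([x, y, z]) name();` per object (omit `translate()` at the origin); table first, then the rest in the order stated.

table();
translate([0, 0, 749]) picture_frame();
translate([666, -517, 0]) stool();
translate([666, 1145, 0]) stool();
translate([-547, 314, 0]) stool();
translate([1879, 314, 0]) stool();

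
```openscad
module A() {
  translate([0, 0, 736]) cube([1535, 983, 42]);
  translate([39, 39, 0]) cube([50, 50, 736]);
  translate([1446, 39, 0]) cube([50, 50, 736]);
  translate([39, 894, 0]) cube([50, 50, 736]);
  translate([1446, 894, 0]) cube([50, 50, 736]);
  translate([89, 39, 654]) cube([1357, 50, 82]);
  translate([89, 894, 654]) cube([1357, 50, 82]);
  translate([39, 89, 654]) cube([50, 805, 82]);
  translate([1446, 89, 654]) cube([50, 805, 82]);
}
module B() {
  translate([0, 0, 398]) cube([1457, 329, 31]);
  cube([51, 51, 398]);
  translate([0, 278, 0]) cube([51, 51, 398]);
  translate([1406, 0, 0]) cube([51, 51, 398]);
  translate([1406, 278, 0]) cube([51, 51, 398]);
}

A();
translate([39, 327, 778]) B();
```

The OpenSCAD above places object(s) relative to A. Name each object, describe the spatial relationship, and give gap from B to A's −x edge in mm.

The bench's min-x is at 39; the table's min-x is 0; gap = 39 mm.

A is a table. B is a bench. The bench is on top of the table, centred. The gap from the bench to the table's −x edge is 39 mm.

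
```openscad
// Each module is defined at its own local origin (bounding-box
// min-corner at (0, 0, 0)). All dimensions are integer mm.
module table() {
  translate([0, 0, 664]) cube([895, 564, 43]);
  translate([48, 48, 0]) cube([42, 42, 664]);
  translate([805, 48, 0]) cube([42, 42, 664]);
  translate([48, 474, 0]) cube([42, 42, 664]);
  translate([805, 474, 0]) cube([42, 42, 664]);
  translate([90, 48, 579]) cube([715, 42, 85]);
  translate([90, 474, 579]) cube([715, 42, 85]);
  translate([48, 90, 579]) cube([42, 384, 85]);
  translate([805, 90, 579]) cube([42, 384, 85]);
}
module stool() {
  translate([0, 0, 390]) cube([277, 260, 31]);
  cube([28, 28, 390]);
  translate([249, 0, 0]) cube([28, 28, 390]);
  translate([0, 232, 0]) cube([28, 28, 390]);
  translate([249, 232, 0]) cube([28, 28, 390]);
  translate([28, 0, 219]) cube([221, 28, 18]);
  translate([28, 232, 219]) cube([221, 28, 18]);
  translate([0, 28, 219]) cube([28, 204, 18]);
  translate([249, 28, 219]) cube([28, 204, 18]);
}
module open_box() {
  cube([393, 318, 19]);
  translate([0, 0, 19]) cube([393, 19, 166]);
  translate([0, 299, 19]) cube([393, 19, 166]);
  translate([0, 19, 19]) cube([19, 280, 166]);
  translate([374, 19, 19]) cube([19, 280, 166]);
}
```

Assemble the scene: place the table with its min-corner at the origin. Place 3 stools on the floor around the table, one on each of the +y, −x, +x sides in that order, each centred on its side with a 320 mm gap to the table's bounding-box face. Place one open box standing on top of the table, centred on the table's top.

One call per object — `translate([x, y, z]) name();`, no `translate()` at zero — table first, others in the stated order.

table();
translate([309, 884, 0]) stool();
translate([-597, 152, 0]) stool();
translate([1215, 152, 0]) stool();
translate([251, 123, 707]) open_box();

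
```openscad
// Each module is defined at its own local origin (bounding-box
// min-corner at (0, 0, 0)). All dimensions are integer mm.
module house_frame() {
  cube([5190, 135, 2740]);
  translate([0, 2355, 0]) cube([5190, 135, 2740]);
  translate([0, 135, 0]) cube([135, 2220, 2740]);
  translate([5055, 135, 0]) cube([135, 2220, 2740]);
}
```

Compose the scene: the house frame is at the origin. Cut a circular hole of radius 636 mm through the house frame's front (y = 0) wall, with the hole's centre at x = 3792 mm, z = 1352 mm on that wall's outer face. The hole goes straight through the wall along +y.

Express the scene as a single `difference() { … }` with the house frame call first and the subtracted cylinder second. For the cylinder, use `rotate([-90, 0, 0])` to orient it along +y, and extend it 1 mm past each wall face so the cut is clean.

difference() {
  house_frame();
  translate([3792, -1, 1352]) rotate([-90, 0, 0]) cylinder(h = 137, r = 636);
}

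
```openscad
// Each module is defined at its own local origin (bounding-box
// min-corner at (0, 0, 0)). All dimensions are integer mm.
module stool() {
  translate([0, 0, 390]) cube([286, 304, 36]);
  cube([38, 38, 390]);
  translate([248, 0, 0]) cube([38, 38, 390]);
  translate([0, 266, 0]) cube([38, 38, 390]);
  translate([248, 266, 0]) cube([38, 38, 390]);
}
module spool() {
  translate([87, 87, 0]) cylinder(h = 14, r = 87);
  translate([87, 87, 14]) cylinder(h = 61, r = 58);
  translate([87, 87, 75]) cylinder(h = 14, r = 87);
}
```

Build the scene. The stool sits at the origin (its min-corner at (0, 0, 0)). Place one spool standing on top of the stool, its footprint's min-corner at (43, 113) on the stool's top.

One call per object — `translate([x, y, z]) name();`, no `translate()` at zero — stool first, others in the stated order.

stool();
translate([43, 113, 426]) spool();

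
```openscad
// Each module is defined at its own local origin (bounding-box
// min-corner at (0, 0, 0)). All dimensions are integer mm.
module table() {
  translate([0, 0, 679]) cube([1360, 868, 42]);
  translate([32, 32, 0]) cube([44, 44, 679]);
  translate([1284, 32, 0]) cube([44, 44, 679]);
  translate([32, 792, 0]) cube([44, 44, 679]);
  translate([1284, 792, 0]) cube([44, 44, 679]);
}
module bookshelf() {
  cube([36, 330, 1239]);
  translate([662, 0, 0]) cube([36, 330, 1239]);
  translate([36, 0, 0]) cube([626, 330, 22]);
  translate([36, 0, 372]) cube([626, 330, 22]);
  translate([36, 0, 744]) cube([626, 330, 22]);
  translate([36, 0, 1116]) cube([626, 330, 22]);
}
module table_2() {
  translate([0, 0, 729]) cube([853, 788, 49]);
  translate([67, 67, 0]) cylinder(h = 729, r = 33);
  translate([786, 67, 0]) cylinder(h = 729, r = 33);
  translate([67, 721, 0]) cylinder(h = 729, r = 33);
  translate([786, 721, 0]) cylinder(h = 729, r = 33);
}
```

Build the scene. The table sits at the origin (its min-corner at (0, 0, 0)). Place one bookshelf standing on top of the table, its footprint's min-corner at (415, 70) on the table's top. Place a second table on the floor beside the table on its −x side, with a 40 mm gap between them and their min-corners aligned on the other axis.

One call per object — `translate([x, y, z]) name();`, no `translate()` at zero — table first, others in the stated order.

table();
translate([415, 70, 721]) bookshelf();
translate([-893, 0, 0]) table_2();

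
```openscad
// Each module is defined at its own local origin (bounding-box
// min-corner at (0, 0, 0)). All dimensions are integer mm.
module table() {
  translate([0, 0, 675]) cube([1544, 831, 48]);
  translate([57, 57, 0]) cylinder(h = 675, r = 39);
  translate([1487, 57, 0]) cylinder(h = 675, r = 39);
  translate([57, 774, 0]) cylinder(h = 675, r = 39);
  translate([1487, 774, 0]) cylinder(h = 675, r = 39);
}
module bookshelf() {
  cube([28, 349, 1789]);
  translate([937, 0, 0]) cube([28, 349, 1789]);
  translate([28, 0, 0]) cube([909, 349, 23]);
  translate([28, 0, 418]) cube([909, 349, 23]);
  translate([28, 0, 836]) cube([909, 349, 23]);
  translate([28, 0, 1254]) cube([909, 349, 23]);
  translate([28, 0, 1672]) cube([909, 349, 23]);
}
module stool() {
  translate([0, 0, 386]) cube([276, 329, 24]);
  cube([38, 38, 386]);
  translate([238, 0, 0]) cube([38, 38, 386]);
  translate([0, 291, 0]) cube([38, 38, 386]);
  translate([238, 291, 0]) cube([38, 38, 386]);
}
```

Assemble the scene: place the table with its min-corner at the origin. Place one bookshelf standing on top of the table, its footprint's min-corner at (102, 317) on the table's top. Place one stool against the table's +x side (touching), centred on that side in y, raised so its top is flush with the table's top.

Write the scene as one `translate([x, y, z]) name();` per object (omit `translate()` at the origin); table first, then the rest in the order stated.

table();
translate([102, 317, 723]) bookshelf();
translate([1544, 251, 313]) stool();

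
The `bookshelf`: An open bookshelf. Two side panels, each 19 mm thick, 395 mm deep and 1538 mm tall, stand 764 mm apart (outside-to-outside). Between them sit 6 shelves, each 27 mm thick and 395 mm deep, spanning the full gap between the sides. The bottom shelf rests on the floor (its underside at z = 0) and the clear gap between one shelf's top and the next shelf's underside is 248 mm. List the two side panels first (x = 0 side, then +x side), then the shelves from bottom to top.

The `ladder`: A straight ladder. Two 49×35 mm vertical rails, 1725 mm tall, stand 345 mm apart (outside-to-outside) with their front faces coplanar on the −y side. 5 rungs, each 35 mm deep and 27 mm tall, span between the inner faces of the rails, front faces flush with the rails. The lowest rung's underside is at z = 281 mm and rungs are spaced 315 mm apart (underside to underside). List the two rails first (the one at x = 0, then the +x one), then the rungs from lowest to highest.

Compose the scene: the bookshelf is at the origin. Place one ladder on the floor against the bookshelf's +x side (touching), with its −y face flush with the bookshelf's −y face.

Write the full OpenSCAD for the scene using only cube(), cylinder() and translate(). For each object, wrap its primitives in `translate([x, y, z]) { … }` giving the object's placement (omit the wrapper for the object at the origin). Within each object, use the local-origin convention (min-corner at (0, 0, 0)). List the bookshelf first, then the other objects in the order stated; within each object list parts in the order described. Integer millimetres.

cube([19, 395, 1538]);
translate([745, 0, 0]) cube([19, 395, 1538]);
translate([19, 0, 0]) cube([726, 395, 27]);
translate([19, 0, 275]) cube([726, 395, 27]);
translate([19, 0, 550]) cube([726, 395, 27]);
translate([19, 0, 825]) cube([726, 395, 27]);
translate([19, 0, 1100]) cube([726, 395, 27]);
translate([19, 0, 1375]) cube([726, 395, 27]);
translate([764, 0, 0]) {
  cube([49, 35, 1725]);
  translate([296, 0, 0]) cube([49, 35, 1725]);
  translate([49, 0, 281]) cube([247, 35, 27]);
  translate([49, 0, 596]) cube([247, 35, 27]);
  translate([49, 0, 911]) cube([247, 35, 27]);
  translate([49, 0, 1226]) cube([247, 35, 27]);
  translate([49, 0, 1541]) cube([247, 35, 27]);
}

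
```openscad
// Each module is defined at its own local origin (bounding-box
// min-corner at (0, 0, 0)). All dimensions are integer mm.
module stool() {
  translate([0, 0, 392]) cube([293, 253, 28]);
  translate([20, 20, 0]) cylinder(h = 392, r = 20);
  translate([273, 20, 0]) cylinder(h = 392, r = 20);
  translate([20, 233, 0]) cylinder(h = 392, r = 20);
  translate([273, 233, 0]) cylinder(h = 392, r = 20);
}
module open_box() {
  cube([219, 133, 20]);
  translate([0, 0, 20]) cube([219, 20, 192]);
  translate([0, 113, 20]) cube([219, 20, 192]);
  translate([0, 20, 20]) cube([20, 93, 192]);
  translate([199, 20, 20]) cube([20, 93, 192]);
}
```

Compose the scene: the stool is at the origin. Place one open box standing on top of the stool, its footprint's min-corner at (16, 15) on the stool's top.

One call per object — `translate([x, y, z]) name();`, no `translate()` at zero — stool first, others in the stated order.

stool();
translate([16, 15, 420]) open_box();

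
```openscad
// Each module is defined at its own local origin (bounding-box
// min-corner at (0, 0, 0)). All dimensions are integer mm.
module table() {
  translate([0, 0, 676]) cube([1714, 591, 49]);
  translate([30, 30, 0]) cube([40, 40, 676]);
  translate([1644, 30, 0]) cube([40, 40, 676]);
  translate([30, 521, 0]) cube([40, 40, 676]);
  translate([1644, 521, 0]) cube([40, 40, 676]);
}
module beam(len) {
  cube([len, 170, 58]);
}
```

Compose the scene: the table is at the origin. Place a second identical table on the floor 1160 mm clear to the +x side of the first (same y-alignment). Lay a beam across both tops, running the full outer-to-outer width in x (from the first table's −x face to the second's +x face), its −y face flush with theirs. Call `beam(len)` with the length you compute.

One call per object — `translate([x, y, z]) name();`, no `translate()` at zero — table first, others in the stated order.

table();
translate([2874, 0, 0]) table();
translate([0, 0, 725]) beam(4588);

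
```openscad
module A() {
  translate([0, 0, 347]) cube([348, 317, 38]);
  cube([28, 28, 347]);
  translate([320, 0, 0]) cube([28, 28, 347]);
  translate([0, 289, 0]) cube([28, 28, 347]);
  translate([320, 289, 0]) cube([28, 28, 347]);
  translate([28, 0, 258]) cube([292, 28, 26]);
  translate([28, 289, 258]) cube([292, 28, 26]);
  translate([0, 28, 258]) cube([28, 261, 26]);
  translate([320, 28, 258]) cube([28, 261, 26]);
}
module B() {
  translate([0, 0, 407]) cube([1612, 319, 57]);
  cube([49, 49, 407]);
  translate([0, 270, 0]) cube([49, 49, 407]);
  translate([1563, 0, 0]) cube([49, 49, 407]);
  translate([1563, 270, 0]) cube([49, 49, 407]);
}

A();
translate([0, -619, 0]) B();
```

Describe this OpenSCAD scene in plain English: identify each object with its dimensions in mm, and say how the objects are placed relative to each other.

A is a four-legged stool. The seat is a 348×317×38 mm slab whose top surface is at z = 385 mm; four square legs, each 28×28 mm in cross-section, run from the floor (z = 0) to the underside of the seat, each flush with a corner of the seat. Four stretchers, 28 mm wide and 26 mm tall, connect adjacent legs with their undersides at z = 258 mm, each running between the inner faces of the legs it joins and aligned with the legs' outer faces on the other axis.

B is a long wooden bench with a 1612 mm (x) × 319 mm (y) seat, 57 mm thick, its top surface 464 mm above the floor. Four 49 mm square legs at the seat corners, flush with the edges, run from z = 0 to the seat underside.

The bench is on the floor beside the stool on its −y side.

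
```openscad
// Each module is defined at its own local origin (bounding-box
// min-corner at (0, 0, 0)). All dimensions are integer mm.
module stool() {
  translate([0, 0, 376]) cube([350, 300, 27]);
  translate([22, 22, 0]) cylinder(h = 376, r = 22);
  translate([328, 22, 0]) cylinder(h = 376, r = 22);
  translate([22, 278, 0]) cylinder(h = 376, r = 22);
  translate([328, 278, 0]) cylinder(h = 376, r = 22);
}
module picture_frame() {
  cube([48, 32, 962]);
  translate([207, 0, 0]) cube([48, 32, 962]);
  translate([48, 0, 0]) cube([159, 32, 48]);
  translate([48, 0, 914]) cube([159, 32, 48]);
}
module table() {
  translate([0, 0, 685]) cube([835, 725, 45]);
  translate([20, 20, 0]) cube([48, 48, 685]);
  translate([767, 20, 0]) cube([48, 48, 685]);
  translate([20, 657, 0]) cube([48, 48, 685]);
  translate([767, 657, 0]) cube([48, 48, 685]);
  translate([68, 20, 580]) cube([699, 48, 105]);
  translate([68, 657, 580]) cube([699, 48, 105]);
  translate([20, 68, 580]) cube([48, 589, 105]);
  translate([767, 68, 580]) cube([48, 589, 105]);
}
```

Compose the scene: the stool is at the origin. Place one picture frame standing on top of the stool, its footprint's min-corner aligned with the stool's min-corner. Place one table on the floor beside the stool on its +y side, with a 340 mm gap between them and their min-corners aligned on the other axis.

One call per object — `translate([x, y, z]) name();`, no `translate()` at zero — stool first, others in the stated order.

stool();
translate([0, 0, 403]) picture_frame();
translate([0, 640, 0]) table();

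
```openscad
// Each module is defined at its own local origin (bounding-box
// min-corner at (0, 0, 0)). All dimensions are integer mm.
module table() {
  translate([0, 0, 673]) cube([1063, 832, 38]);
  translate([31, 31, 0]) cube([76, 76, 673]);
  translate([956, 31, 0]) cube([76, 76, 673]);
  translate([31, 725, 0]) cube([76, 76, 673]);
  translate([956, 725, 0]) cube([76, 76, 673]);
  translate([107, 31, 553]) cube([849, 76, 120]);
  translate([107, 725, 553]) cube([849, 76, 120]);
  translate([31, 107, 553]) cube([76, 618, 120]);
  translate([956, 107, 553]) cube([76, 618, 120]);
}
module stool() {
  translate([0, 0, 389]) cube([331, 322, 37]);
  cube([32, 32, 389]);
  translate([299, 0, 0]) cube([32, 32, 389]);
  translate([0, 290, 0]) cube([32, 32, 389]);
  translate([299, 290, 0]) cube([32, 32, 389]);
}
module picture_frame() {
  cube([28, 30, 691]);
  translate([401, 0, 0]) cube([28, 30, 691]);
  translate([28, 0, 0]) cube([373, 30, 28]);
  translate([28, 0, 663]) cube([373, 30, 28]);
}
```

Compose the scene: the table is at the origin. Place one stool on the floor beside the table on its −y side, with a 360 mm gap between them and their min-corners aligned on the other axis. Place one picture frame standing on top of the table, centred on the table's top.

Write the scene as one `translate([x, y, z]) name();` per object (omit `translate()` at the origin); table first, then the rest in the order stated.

table();
translate([0, -682, 0]) stool();
translate([317, 401, 711]) picture_frame();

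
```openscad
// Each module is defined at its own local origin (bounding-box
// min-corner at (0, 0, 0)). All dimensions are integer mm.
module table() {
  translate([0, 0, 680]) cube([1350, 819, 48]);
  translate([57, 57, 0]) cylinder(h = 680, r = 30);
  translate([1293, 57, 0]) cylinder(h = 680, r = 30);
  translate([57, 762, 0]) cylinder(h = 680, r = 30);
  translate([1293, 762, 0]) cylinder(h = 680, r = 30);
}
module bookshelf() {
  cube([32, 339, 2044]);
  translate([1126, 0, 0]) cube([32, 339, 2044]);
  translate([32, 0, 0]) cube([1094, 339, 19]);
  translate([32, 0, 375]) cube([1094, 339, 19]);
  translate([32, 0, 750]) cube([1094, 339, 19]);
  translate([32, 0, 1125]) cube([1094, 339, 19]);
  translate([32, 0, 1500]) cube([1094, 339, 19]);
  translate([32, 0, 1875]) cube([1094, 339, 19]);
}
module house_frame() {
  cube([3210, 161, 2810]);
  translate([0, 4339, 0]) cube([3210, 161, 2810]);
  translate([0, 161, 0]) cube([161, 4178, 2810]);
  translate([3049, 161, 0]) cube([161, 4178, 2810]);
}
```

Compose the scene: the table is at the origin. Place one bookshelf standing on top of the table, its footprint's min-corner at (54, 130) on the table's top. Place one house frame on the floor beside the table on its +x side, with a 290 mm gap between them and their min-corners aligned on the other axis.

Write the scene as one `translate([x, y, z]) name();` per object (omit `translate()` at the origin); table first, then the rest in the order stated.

table();
translate([54, 130, 728]) bookshelf();
translate([1640, 0, 0]) house_frame();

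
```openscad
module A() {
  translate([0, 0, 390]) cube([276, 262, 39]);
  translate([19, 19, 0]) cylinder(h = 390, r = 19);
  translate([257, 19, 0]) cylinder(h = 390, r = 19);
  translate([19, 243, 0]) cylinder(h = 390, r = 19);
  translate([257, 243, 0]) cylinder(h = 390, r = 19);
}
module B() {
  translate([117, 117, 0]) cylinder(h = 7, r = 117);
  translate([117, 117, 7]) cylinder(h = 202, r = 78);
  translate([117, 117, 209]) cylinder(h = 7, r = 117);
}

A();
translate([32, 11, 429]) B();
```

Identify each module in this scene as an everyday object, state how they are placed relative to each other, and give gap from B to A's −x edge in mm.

The spool's min-x is at 32; the stool's min-x is 0; gap = 32 mm.

A is a stool. B is a spool. The spool is on top of the stool. The gap from the spool to the stool's −x edge is 32 mm.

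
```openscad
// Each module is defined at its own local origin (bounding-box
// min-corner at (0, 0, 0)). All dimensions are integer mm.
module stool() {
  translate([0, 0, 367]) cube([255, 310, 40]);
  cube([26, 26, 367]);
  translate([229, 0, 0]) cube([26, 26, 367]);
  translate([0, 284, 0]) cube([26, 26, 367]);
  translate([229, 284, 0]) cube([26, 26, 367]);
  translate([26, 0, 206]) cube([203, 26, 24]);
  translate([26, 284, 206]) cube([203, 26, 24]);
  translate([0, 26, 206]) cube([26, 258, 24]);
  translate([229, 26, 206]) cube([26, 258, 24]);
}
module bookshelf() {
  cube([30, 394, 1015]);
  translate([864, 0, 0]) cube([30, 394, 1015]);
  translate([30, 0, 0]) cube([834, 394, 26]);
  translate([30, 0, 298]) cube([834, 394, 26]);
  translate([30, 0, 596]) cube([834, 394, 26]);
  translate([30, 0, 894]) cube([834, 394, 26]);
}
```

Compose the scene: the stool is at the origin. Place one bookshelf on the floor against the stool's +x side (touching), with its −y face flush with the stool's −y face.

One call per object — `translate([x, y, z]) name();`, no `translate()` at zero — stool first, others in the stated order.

stool();
translate([255, 0, 0]) bookshelf();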